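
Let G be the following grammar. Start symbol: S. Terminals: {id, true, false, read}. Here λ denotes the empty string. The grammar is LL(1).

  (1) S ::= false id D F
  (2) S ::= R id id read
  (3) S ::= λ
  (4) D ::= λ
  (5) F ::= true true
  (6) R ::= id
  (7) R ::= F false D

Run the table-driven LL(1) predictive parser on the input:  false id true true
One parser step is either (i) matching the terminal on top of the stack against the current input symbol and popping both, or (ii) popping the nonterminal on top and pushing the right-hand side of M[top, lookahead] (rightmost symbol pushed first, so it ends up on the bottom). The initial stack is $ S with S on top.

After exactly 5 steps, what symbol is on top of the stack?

     Stack           Input                 Action
  1  $ S             false id true true $  expand S ::= false id D F
  2  $ F D id false  false id true true $  match false
  3  $ F D id        id true true $        match id
  4  $ F D           true true $           expand D ::= λ
  5  $ F             true true $           expand F ::= true true
Stack after step 5: $ true true (top = true).

true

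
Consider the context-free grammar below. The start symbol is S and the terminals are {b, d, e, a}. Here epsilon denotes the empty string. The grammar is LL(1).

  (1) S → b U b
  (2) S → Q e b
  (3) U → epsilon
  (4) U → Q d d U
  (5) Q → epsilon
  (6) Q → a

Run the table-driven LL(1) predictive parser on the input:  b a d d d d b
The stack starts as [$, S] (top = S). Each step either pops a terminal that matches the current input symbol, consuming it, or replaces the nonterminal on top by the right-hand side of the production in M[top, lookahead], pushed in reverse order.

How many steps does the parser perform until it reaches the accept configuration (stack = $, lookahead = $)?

13

step 1: stack=$ S  input=b a d d d d b $  — expand S → b U b
step 2: stack=$ b U b  input=b a d d d d b $  — match b
step 3: stack=$ b U  input=a d d d d b $  — expand U → Q d d U
step 4: stack=$ b U d d Q  input=a d d d d b $  — expand Q → a
step 5: stack=$ b U d d a  input=a d d d d b $  — match a
step 6: stack=$ b U d d  input=d d d d b $  — match d
step 7: stack=$ b U d  input=d d d b $  — match d
step 8: stack=$ b U  input=d d b $  — expand U → Q d d U
step 9: stack=$ b U d d Q  input=d d b $  — expand Q → epsilon
step 10: stack=$ b U d d  input=d d b $  — match d
step 11: stack=$ b U d  input=d b $  — match d
step 12: stack=$ b U  input=b $  — expand U → epsilon
step 13: stack=$ b  input=b $  — match b
Accept reached after 13 steps.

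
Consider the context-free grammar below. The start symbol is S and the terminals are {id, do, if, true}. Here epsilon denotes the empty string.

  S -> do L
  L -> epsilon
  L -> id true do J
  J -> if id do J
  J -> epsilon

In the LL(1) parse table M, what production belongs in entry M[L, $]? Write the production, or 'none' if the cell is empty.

L -> epsilon

FIRST(S) = {do}
FIRST(L) = {epsilon, id}
FIRST(J) = {epsilon, if}
FOLLOW(S) includes $ since S is the start symbol.
FOLLOW(S): S appears on no right-hand side. Thus FOLLOW(S) = {$}.
FOLLOW(L): in S->do L, the suffix after L is empty, so FOLLOW(L) ⊇ FOLLOW(S) = {$}. Thus FOLLOW(L) = {$}.
For L -> epsilon: FIRST(epsilon) = {epsilon}, so it goes in M[L, t] for t ∈ {}; since epsilon ∈ FIRST, also for every t ∈ FOLLOW(L) = {$}.
For L -> id true do J: FIRST(id true do J) = {id}, so it goes in M[L, t] for t ∈ {id}.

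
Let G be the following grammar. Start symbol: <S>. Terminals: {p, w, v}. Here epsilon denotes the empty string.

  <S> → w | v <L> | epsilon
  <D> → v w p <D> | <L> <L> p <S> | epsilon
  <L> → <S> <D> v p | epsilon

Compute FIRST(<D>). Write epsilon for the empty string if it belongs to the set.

FIRST(<S>) = {epsilon, v, w}
FIRST(<D>) = {epsilon, p, v, w}  (via <L> <L> p <S>)
FIRST(<L>) = {epsilon, p, v, w}  (via <S> <D> v p)

{epsilon, p, v, w}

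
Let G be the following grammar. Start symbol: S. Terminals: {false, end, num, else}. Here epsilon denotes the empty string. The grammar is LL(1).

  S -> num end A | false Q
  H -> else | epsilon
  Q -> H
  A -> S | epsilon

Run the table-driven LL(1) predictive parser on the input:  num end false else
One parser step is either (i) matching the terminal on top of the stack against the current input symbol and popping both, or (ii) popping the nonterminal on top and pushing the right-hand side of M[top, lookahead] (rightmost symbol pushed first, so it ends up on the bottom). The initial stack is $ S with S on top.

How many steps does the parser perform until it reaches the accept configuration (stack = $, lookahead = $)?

     Stack        Input                 Action
  1  $ S          num end false else $  expand S -> num end A
  2  $ A end num  num end false else $  match num
  3  $ A end      end false else $      match end
  4  $ A          false else $          expand A -> S
  5  $ S          false else $          expand S -> false Q
  6  $ Q false    false else $          match false
  7  $ Q          else $                expand Q -> H
  8  $ H          else $                expand H -> else
  9  $ else       else $                match else
Accept reached after 9 steps.

9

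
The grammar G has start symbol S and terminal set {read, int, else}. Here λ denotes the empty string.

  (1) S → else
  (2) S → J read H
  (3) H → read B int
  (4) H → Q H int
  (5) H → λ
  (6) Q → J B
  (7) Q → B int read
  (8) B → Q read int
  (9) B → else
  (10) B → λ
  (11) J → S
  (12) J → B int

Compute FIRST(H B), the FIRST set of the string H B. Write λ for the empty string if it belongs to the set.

FIRST(S): from S→else we get {else}; from S→J read H we get {else, int}. So FIRST(S) = {else, int}.
FIRST(H): from H→read B int we get {read}; from H→Q H int we get {else, int}; from H→λ we get {λ}. So FIRST(H) = {λ, else, int, read}.
FIRST(Q): from Q→J B we get {else, int}; from Q→B int read we get {else, int}. So FIRST(Q) = {else, int}.
FIRST(B): from B→Q read int we get {else, int}; from B→else we get {else}; from B→λ we get {λ}. So FIRST(B) = {λ, else, int}.
FIRST(J): from J→S we get {else, int}; from J→B int we get {else, int}. So FIRST(J) = {else, int}.
FIRST(H B): take FIRST of each symbol in turn, carrying on past any symbol whose FIRST contains λ; result {λ, else, int, read}.

{λ, else, int, read}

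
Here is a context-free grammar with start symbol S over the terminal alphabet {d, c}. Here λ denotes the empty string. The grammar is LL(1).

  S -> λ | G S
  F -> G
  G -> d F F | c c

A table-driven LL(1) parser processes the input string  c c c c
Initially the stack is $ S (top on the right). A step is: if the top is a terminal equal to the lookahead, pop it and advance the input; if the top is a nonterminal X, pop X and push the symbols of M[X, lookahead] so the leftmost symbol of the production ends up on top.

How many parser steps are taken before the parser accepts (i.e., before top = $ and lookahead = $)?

9

     Stack    Input      Action
  1  $ S      c c c c $  expand S -> G S
  2  $ S G    c c c c $  expand G -> c c
  3  $ S c c  c c c c $  match c
  4  $ S c    c c c $    match c
  5  $ S      c c $      expand S -> G S
  6  $ S G    c c $      expand G -> c c
  7  $ S c c  c c $      match c
  8  $ S c    c $        match c
  9  $ S      $          expand S -> λ
Accept reached after 9 steps.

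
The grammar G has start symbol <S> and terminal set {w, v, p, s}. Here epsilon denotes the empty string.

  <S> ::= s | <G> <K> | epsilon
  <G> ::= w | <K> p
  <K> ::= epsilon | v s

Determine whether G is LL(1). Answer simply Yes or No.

FIRST(<S>) = {epsilon, p, s, v, w}
FIRST(<G>) = {p, v, w}
FIRST(<K>) = {epsilon, v}
FOLLOW(<S>) = {$}
FOLLOW(<G>) = {$, v}
FOLLOW(<K>) = {$, p}
Each cell of M receives at most one production.

Yes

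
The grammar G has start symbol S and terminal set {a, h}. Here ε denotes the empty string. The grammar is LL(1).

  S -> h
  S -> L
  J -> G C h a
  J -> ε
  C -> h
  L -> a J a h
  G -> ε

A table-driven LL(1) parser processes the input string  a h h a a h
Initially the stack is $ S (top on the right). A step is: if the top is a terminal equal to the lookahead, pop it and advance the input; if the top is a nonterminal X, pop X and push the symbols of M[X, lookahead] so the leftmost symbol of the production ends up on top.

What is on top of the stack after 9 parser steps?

a

     Stack          Input          Action
  1  $ S            a h h a a h $  expand S -> L
  2  $ L            a h h a a h $  expand L -> a J a h
  3  $ h a J a      a h h a a h $  match a
  4  $ h a J        h h a a h $    expand J -> G C h a
  5  $ h a a h C G  h h a a h $    expand G -> ε
  6  $ h a a h C    h h a a h $    expand C -> h
  7  $ h a a h h    h h a a h $    match h
  8  $ h a a h      h a a h $      match h
  9  $ h a a        a a h $        match a
Stack after step 9: $ h a (top = a).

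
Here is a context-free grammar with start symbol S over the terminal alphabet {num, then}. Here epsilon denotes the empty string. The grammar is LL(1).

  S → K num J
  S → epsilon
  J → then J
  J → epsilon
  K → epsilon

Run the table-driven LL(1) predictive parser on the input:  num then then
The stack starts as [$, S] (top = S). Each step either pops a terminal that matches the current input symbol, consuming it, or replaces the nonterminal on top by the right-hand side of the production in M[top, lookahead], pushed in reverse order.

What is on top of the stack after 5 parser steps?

J

step 1: stack=$ S  input=num then then $  — expand S → K num J
step 2: stack=$ J num K  input=num then then $  — expand K → epsilon
step 3: stack=$ J num  input=num then then $  — match num
step 4: stack=$ J  input=then then $  — expand J → then J
step 5: stack=$ J then  input=then then $  — match then
Stack after step 5: $ J (top = J).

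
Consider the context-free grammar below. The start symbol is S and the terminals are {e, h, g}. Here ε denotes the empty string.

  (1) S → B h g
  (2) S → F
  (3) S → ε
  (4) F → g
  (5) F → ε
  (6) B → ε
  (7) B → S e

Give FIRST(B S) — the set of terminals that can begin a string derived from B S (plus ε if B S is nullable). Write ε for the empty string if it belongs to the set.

FIRST(F) = {ε, g}
FIRST(S) = {ε, e, g, h}  (via B h g, F)
FIRST(B) = {ε, e, g, h}  (via S e)
FIRST(B S): take FIRST of each symbol in turn, carrying on past any symbol whose FIRST contains ε; result {ε, e, g, h}.

{ε, e, g, h}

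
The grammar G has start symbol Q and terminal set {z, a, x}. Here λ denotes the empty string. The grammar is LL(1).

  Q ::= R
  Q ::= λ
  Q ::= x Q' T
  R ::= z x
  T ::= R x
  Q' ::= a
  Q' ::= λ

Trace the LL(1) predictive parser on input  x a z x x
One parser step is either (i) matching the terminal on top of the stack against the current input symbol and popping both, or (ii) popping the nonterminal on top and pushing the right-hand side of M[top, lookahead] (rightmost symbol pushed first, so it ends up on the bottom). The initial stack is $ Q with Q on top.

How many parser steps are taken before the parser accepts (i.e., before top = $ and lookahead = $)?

9

step 1: stack=$ Q  input=x a z x x $  — expand Q ::= x Q' T
step 2: stack=$ T Q' x  input=x a z x x $  — match x
step 3: stack=$ T Q'  input=a z x x $  — expand Q' ::= a
step 4: stack=$ T a  input=a z x x $  — match a
step 5: stack=$ T  input=z x x $  — expand T ::= R x
step 6: stack=$ x R  input=z x x $  — expand R ::= z x
step 7: stack=$ x x z  input=z x x $  — match z
step 8: stack=$ x x  input=x x $  — match x
step 9: stack=$ x  input=x $  — match x
Accept reached after 9 steps.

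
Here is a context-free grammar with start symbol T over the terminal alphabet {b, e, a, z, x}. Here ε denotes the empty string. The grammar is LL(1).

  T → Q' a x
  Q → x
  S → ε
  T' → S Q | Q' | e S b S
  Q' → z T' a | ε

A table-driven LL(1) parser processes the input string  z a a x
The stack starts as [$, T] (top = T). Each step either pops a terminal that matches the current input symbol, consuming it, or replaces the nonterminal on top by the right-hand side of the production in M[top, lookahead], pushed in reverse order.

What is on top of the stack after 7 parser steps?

     Stack         Input      Action
  1  $ T           z a a x $  expand T → Q' a x
  2  $ x a Q'      z a a x $  expand Q' → z T' a
  3  $ x a a T' z  z a a x $  match z
  4  $ x a a T'    a a x $    expand T' → Q'
  5  $ x a a Q'    a a x $    expand Q' → ε
  6  $ x a a       a a x $    match a
  7  $ x a         a x $      match a
Stack after step 7: $ x (top = x).

x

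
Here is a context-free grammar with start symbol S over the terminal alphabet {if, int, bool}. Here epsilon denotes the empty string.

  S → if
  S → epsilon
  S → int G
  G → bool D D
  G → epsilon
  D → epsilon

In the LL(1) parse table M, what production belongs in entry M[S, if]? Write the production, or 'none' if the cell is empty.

FIRST(S) = {epsilon, if, int}
FIRST(G) = {epsilon, bool}
FIRST(D) = {epsilon}
FOLLOW(S) includes $ since S is the start symbol.
FOLLOW(S): S appears on no right-hand side. Thus FOLLOW(S) = {$}.
For S → if: FIRST(if) = {if}, so it goes in M[S, t] for t ∈ {if}.
For S → epsilon: FIRST(epsilon) = {epsilon}, so it goes in M[S, t] for t ∈ {}; since epsilon ∈ FIRST, also for every t ∈ FOLLOW(S) = {$}.
For S → int G: FIRST(int G) = {int}, so it goes in M[S, t] for t ∈ {int}.

S → if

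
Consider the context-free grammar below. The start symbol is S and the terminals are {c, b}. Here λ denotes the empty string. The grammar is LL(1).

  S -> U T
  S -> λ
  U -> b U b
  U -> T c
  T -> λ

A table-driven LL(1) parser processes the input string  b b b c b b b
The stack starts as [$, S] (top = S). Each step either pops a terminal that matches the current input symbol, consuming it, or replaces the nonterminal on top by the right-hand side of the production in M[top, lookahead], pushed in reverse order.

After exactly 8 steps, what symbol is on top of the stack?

     Stack          Input            Action
  1  $ S            b b b c b b b $  expand S -> U T
  2  $ T U          b b b c b b b $  expand U -> b U b
  3  $ T b U b      b b b c b b b $  match b
  4  $ T b U        b b c b b b $    expand U -> b U b
  5  $ T b b U b    b b c b b b $    match b
  6  $ T b b U      b c b b b $      expand U -> b U b
  7  $ T b b b U b  b c b b b $      match b
  8  $ T b b b U    c b b b $        expand U -> T c
Stack after step 8: $ T b b b c T (top = T).

T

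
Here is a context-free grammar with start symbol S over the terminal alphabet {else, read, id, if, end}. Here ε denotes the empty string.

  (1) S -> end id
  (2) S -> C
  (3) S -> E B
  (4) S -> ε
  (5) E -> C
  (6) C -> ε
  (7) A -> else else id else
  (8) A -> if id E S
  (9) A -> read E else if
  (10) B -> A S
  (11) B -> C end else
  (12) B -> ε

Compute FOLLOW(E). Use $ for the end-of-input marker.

{$, else, end, if, read}

FIRST(C) = {ε}
FIRST(A) = {else, if, read}
FIRST(E) = {ε}  (via C)
FIRST(B) = {ε, else, end, if, read}  (via A S, C end else)
FIRST(S) = {ε, else, end, if, read}  (via C, E B)
FOLLOW(S) includes $ since S is the start symbol.
FOLLOW(S): in A->if id E S, the suffix after S is empty, so FOLLOW(S) ⊇ FOLLOW(A) = {$, else, end, if, read}; in B->A S, the suffix after S is empty, so FOLLOW(S) ⊇ FOLLOW(B) = {$, else, end, if, read}. Thus FOLLOW(S) = {$, else, end, if, read}.
FOLLOW(B): in S->E B, the suffix after B is empty, so FOLLOW(B) ⊇ FOLLOW(S) = {$, else, end, if, read}. Thus FOLLOW(B) = {$, else, end, if, read}.
FOLLOW(A): in B->A S, A is followed by S with FIRST {ε, else, end, if, read}; in B->A S, the suffix after A is nullable, so FOLLOW(A) ⊇ FOLLOW(B) = {$, else, end, if, read}. Thus FOLLOW(A) = {$, else, end, if, read}.
FOLLOW(E): in S->E B, E is followed by B with FIRST {ε, else, end, if, read}; in S->E B, the suffix after E is nullable, so FOLLOW(E) ⊇ FOLLOW(S) = {$, else, end, if, read}; in A->if id E S, E is followed by S with FIRST {ε, else, end, if, read}; in A->if id E S, the suffix after E is nullable, so FOLLOW(E) ⊇ FOLLOW(A) = {$, else, end, if, read}; in A->read E else if, E is followed by else if with FIRST {else}. Thus FOLLOW(E) = {$, else, end, if, read}.
FOLLOW(C): in S->C, the suffix after C is empty, so FOLLOW(C) ⊇ FOLLOW(S) = {$, else, end, if, read}; in E->C, the suffix after C is empty, so FOLLOW(C) ⊇ FOLLOW(E) = {$, else, end, if, read}; in B->C end else, C is followed by end else with FIRST {end}. Thus FOLLOW(C) = {$, else, end, if, read}.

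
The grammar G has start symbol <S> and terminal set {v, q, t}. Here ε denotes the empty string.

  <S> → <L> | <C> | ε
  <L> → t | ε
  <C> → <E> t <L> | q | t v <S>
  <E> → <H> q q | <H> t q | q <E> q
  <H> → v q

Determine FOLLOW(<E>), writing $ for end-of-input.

{q, t}

FIRST(<L>): from <L>→t we get {t}; from <L>→ε we get {ε}. So FIRST(<L>) = {ε, t}.
FIRST(<H>): from <H>→v q we get {v}. So FIRST(<H>) = {v}.
FIRST(<E>): from <E>→<H> q q we get {v}; from <E>→<H> t q we get {v}; from <E>→q <E> q we get {q}. So FIRST(<E>) = {q, v}.
FIRST(<C>): from <C>→<E> t <L> we get {q, v}; from <C>→q we get {q}; from <C>→t v <S> we get {t}. So FIRST(<C>) = {q, t, v}.
FIRST(<S>): from <S>→<L> we get {ε, t}; from <S>→<C> we get {q, t, v}; from <S>→ε we get {ε}. So FIRST(<S>) = {ε, q, t, v}.
FOLLOW(<S>) includes $ since <S> is the start symbol.
FOLLOW(<E>): in <C>→<E> t <L>, <E> is followed by t <L> with FIRST {t}; in <E>→q <E> q, <E> is followed by q with FIRST {q}. Thus FOLLOW(<E>) = {q, t}.
FOLLOW(<H>): in <E>→<H> q q, <H> is followed by q q with FIRST {q}; in <E>→<H> t q, <H> is followed by t q with FIRST {t}. Thus FOLLOW(<H>) = {q, t}.
FOLLOW(<S>): in <C>→t v <S>, the suffix after <S> is empty, so FOLLOW(<S>) ⊇ FOLLOW(<C>) = {$}. Thus FOLLOW(<S>) = {$}.
FOLLOW(<C>): in <S>→<C>, the suffix after <C> is empty, so FOLLOW(<C>) ⊇ FOLLOW(<S>) = {$}. Thus FOLLOW(<C>) = {$}.
FOLLOW(<L>): in <S>→<L>, the suffix after <L> is empty, so FOLLOW(<L>) ⊇ FOLLOW(<S>) = {$}; in <C>→<E> t <L>, the suffix after <L> is empty, so FOLLOW(<L>) ⊇ FOLLOW(<C>) = {$}. Thus FOLLOW(<L>) = {$}.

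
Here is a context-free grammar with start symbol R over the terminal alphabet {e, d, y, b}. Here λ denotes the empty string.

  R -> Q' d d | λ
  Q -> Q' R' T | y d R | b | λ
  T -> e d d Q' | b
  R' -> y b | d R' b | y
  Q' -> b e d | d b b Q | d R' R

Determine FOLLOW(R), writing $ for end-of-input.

{$, d, y}

FIRST(T) = {b, e}
FIRST(R') = {d, y}
FIRST(Q') = {b, d}
FIRST(R) = {λ, b, d}  (via Q' d d)
FIRST(Q) = {λ, b, d, y}  (via Q' R' T)
FOLLOW(R) includes $ since R is the start symbol.
FOLLOW(R): in Q->y d R, the suffix after R is empty, so FOLLOW(R) ⊇ FOLLOW(Q) = {d, y}; in Q'->d R' R, the suffix after R is empty, so FOLLOW(R) ⊇ FOLLOW(Q') = {d, y}. Thus FOLLOW(R) = {$, d, y}.
FOLLOW(Q): in Q'->d b b Q, the suffix after Q is empty, so FOLLOW(Q) ⊇ FOLLOW(Q') = {d, y}. Thus FOLLOW(Q) = {d, y}.
FOLLOW(T): in Q->Q' R' T, the suffix after T is empty, so FOLLOW(T) ⊇ FOLLOW(Q) = {d, y}. Thus FOLLOW(T) = {d, y}.
FOLLOW(Q'): in R->Q' d d, Q' is followed by d d with FIRST {d}; in Q->Q' R' T, Q' is followed by R' T with FIRST {d, y}; in T->e d d Q', the suffix after Q' is empty, so FOLLOW(Q') ⊇ FOLLOW(T) = {d, y}. Thus FOLLOW(Q') = {d, y}.
FOLLOW(R'): in Q->Q' R' T, R' is followed by T with FIRST {b, e}; in R'->d R' b, R' is followed by b with FIRST {b}; in Q'->d R' R, R' is followed by R with FIRST {λ, b, d}; in Q'->d R' R, the suffix after R' is nullable, so FOLLOW(R') ⊇ FOLLOW(Q') = {d, y}. Thus FOLLOW(R') = {b, d, e, y}.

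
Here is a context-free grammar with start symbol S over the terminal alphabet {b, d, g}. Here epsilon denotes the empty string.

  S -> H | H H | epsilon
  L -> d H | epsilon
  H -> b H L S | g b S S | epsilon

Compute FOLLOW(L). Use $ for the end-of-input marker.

{$, b, d, g}

FIRST(L): from L->d H we get {d}; from L->epsilon we get {epsilon}. So FIRST(L) = {epsilon, d}.
FIRST(H): from H->b H L S we get {b}; from H->g b S S we get {g}; from H->epsilon we get {epsilon}. So FIRST(H) = {epsilon, b, g}.
FIRST(S): from S->H we get {epsilon, b, g}; from S->H H we get {epsilon, b, g}; from S->epsilon we get {epsilon}. So FIRST(S) = {epsilon, b, g}.
FOLLOW(S) includes $ since S is the start symbol.
FOLLOW(S): in H->b H L S, the suffix after S is empty, so FOLLOW(S) ⊇ FOLLOW(H) = {$, b, d, g}; in H->g b S S (occurrence 1), S is followed by S with FIRST {epsilon, b, g}; in H->g b S S (occurrence 1), the suffix after S is nullable, so FOLLOW(S) ⊇ FOLLOW(H) = {$, b, d, g}; in H->g b S S (occurrence 2), the suffix after S is empty, so FOLLOW(S) ⊇ FOLLOW(H) = {$, b, d, g}. Thus FOLLOW(S) = {$, b, d, g}.
FOLLOW(L): in H->b H L S, L is followed by S with FIRST {epsilon, b, g}; in H->b H L S, the suffix after L is nullable, so FOLLOW(L) ⊇ FOLLOW(H) = {$, b, d, g}. Thus FOLLOW(L) = {$, b, d, g}.
FOLLOW(H): in S->H, the suffix after H is empty, so FOLLOW(H) ⊇ FOLLOW(S) = {$, b, d, g}; in S->H H (occurrence 1), H is followed by H with FIRST {epsilon, b, g}; in S->H H (occurrence 1), the suffix after H is nullable, so FOLLOW(H) ⊇ FOLLOW(S) = {$, b, d, g}; in S->H H (occurrence 2), the suffix after H is empty, so FOLLOW(H) ⊇ FOLLOW(S) = {$, b, d, g}; in L->d H, the suffix after H is empty, so FOLLOW(H) ⊇ FOLLOW(L) = {$, b, d, g}; in H->b H L S, H is followed by L S with FIRST {epsilon, b, d, g}; in H->b H L S, the suffix after H is nullable (adds nothing new). Thus FOLLOW(H) = {$, b, d, g}.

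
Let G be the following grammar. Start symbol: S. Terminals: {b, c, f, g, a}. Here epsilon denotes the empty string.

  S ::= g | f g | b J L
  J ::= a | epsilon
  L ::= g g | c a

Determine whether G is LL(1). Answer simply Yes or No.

FIRST(S) = {b, f, g}
FIRST(J) = {epsilon, a}
FIRST(L) = {c, g}
FOLLOW(S) = {$}
FOLLOW(J) = {c, g}
FOLLOW(L) = {$}
Each cell of M receives at most one production.

Yes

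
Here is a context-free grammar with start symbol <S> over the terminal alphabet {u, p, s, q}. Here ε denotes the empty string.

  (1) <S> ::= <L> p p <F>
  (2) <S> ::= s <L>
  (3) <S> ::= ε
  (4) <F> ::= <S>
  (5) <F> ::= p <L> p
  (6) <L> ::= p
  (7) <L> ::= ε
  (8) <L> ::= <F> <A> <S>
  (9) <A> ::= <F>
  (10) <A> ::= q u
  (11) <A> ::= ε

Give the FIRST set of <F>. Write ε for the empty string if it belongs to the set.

FIRST(<S>) = {ε, p, q, s}  (via <L> p p <F>)
FIRST(<F>) = {ε, p, q, s}  (via <S>)
FIRST(<A>) = {ε, p, q, s}  (via <F>)
FIRST(<L>) = {ε, p, q, s}  (via <F> <A> <S>)

{ε, p, q, s}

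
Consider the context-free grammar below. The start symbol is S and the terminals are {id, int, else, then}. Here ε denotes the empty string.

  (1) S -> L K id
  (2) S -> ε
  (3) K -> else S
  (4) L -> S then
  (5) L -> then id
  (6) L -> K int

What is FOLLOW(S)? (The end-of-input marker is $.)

FIRST(K) = {else}
FIRST(S) = {ε, else, then}  (via L K id)
FIRST(L) = {else, then}  (via S then, K int)
FOLLOW(S) includes $ since S is the start symbol.
FOLLOW(K): in S->L K id, K is followed by id with FIRST {id}; in L->K int, K is followed by int with FIRST {int}. Thus FOLLOW(K) = {id, int}.
FOLLOW(S): in K->else S, the suffix after S is empty, so FOLLOW(S) ⊇ FOLLOW(K) = {id, int}; in L->S then, S is followed by then with FIRST {then}. Thus FOLLOW(S) = {$, id, int, then}.
FOLLOW(L): in S->L K id, L is followed by K id with FIRST {else}. Thus FOLLOW(L) = {else}.

{$, id, int, then}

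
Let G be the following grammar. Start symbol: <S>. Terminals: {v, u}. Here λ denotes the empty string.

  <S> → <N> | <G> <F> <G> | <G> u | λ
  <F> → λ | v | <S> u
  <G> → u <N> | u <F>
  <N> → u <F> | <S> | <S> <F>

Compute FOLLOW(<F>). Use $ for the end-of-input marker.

FIRST(<G>) = {u}
FIRST(<S>) = {λ, u, v}  (via <N>, <G> <F> <G>, <G> u)
FIRST(<F>) = {λ, u, v}  (via <S> u)
FIRST(<N>) = {λ, u, v}  (via <S>, <S> <F>)
FOLLOW(<S>) includes $ since <S> is the start symbol.
FOLLOW(<S>): in <F>→<S> u, <S> is followed by u with FIRST {u}; in <N>→<S>, the suffix after <S> is empty, so FOLLOW(<S>) ⊇ FOLLOW(<N>) = {$, u, v}; in <N>→<S> <F>, <S> is followed by <F> with FIRST {λ, u, v}; in <N>→<S> <F>, the suffix after <S> is nullable, so FOLLOW(<S>) ⊇ FOLLOW(<N>) = {$, u, v}. Thus FOLLOW(<S>) = {$, u, v}.
FOLLOW(<G>): in <S>→<G> <F> <G> (occurrence 1), <G> is followed by <F> <G> with FIRST {u, v}; in <S>→<G> <F> <G> (occurrence 2), the suffix after <G> is empty, so FOLLOW(<G>) ⊇ FOLLOW(<S>) = {$, u, v}; in <S>→<G> u, <G> is followed by u with FIRST {u}. Thus FOLLOW(<G>) = {$, u, v}.
FOLLOW(<N>): in <S>→<N>, the suffix after <N> is empty, so FOLLOW(<N>) ⊇ FOLLOW(<S>) = {$, u, v}; in <G>→u <N>, the suffix after <N> is empty, so FOLLOW(<N>) ⊇ FOLLOW(<G>) = {$, u, v}. Thus FOLLOW(<N>) = {$, u, v}.
FOLLOW(<F>): in <S>→<G> <F> <G>, <F> is followed by <G> with FIRST {u}; in <G>→u <F>, the suffix after <F> is empty, so FOLLOW(<F>) ⊇ FOLLOW(<G>) = {$, u, v}; in <N>→u <F>, the suffix after <F> is empty, so FOLLOW(<F>) ⊇ FOLLOW(<N>) = {$, u, v}; in <N>→<S> <F>, the suffix after <F> is empty, so FOLLOW(<F>) ⊇ FOLLOW(<N>) = {$, u, v}. Thus FOLLOW(<F>) = {$, u, v}.

{$, u, v}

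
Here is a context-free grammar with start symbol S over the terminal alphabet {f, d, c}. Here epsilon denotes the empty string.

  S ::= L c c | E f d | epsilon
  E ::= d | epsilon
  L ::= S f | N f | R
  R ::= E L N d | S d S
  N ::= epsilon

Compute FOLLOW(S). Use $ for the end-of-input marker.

{$, c, d, f}

FIRST(E) = {epsilon, d}
FIRST(N) = {epsilon}
FIRST(S) = {epsilon, d, f}  (via L c c, E f d)
FIRST(L) = {d, f}  (via S f, N f, R)
FIRST(R) = {d, f}  (via E L N d, S d S)
FOLLOW(S) includes $ since S is the start symbol.
FOLLOW(E): in S::=E f d, E is followed by f d with FIRST {f}; in R::=E L N d, E is followed by L N d with FIRST {d, f}. Thus FOLLOW(E) = {d, f}.
FOLLOW(L): in S::=L c c, L is followed by c c with FIRST {c}; in R::=E L N d, L is followed by N d with FIRST {d}. Thus FOLLOW(L) = {c, d}.
FOLLOW(R): in L::=R, the suffix after R is empty, so FOLLOW(R) ⊇ FOLLOW(L) = {c, d}. Thus FOLLOW(R) = {c, d}.
FOLLOW(S): in L::=S f, S is followed by f with FIRST {f}; in R::=S d S (occurrence 1), S is followed by d S with FIRST {d}; in R::=S d S (occurrence 2), the suffix after S is empty, so FOLLOW(S) ⊇ FOLLOW(R) = {c, d}. Thus FOLLOW(S) = {$, c, d, f}.
FOLLOW(N): in L::=N f, N is followed by f with FIRST {f}; in R::=E L N d, N is followed by d with FIRST {d}. Thus FOLLOW(N) = {d, f}.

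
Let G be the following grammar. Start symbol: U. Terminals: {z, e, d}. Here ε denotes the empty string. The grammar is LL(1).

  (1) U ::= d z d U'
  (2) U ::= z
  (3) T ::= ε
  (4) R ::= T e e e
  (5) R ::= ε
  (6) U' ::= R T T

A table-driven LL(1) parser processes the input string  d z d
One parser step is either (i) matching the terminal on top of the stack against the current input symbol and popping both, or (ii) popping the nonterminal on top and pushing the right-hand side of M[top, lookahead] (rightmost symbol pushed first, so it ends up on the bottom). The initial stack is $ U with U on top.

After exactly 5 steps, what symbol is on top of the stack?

step 1: stack=$ U  input=d z d $  — expand U ::= d z d U'
step 2: stack=$ U' d z d  input=d z d $  — match d
step 3: stack=$ U' d z  input=z d $  — match z
step 4: stack=$ U' d  input=d $  — match d
step 5: stack=$ U'  input=$  — expand U' ::= R T T
Stack after step 5: $ T T R (top = R).

R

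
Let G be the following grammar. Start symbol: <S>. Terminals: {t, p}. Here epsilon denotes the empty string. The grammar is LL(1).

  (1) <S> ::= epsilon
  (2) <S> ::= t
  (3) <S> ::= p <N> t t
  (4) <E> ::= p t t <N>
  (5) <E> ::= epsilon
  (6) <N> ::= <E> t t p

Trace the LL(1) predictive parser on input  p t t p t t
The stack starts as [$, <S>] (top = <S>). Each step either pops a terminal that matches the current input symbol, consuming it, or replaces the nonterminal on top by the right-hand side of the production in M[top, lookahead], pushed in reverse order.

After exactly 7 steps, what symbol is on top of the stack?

t

step 1: stack=$ <S>  input=p t t p t t $  — expand <S> ::= p <N> t t
step 2: stack=$ t t <N> p  input=p t t p t t $  — match p
step 3: stack=$ t t <N>  input=t t p t t $  — expand <N> ::= <E> t t p
step 4: stack=$ t t p t t <E>  input=t t p t t $  — expand <E> ::= epsilon
step 5: stack=$ t t p t t  input=t t p t t $  — match t
step 6: stack=$ t t p t  input=t p t t $  — match t
step 7: stack=$ t t p  input=p t t $  — match p
Stack after step 7: $ t t (top = t).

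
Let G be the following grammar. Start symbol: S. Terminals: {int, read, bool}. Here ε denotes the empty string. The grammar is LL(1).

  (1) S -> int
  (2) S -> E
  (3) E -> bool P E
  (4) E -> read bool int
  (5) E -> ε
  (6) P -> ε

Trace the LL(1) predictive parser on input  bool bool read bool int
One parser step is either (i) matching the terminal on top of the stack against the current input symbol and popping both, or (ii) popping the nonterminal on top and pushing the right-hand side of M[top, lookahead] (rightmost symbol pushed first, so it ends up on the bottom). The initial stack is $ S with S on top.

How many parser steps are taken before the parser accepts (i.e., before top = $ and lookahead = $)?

11

      Stack            Input                      Action
   1  $ S              bool bool read bool int $  expand S -> E
   2  $ E              bool bool read bool int $  expand E -> bool P E
   3  $ E P bool       bool bool read bool int $  match bool
   4  $ E P            bool read bool int $       expand P -> ε
   5  $ E              bool read bool int $       expand E -> bool P E
   6  $ E P bool       bool read bool int $       match bool
   7  $ E P            read bool int $            expand P -> ε
   8  $ E              read bool int $            expand E -> read bool int
   9  $ int bool read  read bool int $            match read
  10  $ int bool       bool int $                 match bool
  11  $ int            int $                      match int
Accept reached after 11 steps.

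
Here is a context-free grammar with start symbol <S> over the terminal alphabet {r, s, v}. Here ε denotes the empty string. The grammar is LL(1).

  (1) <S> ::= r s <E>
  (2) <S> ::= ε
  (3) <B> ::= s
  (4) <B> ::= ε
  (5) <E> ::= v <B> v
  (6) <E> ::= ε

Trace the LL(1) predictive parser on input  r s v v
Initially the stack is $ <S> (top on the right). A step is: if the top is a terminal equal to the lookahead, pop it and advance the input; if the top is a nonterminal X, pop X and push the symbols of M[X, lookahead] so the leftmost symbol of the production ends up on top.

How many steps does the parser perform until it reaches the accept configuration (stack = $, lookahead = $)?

7

     Stack      Input      Action
  1  $ <S>      r s v v $  expand <S> ::= r s <E>
  2  $ <E> s r  r s v v $  match r
  3  $ <E> s    s v v $    match s
  4  $ <E>      v v $      expand <E> ::= v <B> v
  5  $ v <B> v  v v $      match v
  6  $ v <B>    v $        expand <B> ::= ε
  7  $ v        v $        match v
Accept reached after 7 steps.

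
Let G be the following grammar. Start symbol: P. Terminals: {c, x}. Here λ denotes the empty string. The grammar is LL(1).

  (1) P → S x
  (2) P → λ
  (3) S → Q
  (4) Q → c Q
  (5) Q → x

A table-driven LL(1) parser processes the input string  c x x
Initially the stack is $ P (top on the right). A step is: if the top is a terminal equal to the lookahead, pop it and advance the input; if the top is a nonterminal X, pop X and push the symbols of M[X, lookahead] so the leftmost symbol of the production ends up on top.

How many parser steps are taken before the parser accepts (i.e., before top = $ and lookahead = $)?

7

     Stack    Input    Action
  1  $ P      c x x $  expand P → S x
  2  $ x S    c x x $  expand S → Q
  3  $ x Q    c x x $  expand Q → c Q
  4  $ x Q c  c x x $  match c
  5  $ x Q    x x $    expand Q → x
  6  $ x x    x x $    match x
  7  $ x      x $      match x
Accept reached after 7 steps.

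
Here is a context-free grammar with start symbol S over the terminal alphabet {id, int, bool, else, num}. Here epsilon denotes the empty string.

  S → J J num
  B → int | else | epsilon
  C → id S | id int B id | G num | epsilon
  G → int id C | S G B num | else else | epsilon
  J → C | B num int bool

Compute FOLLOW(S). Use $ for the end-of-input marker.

FIRST(B) = {epsilon, else, int}
FIRST(S) = {else, id, int, num}  (via J J num)
FIRST(G) = {epsilon, else, id, int, num}  (via S G B num)
FIRST(C) = {epsilon, else, id, int, num}  (via G num)
FIRST(J) = {epsilon, else, id, int, num}  (via C, B num int bool)
FOLLOW(S) includes $ since S is the start symbol.
FOLLOW(B): in C→id int B id, B is followed by id with FIRST {id}; in G→S G B num, B is followed by num with FIRST {num}; in J→B num int bool, B is followed by num int bool with FIRST {num}. Thus FOLLOW(B) = {id, num}.
FOLLOW(G): in C→G num, G is followed by num with FIRST {num}; in G→S G B num, G is followed by B num with FIRST {else, int, num}. Thus FOLLOW(G) = {else, int, num}.
FOLLOW(J): in S→J J num (occurrence 1), J is followed by J num with FIRST {else, id, int, num}; in S→J J num (occurrence 2), J is followed by num with FIRST {num}. Thus FOLLOW(J) = {else, id, int, num}.
FOLLOW(C): in G→int id C, the suffix after C is empty, so FOLLOW(C) ⊇ FOLLOW(G) = {else, int, num}; in J→C, the suffix after C is empty, so FOLLOW(C) ⊇ FOLLOW(J) = {else, id, int, num}. Thus FOLLOW(C) = {else, id, int, num}.
FOLLOW(S): in C→id S, the suffix after S is empty, so FOLLOW(S) ⊇ FOLLOW(C) = {else, id, int, num}; in G→S G B num, S is followed by G B num with FIRST {else, id, int, num}. Thus FOLLOW(S) = {$, else, id, int, num}.

{$, else, id, int, num}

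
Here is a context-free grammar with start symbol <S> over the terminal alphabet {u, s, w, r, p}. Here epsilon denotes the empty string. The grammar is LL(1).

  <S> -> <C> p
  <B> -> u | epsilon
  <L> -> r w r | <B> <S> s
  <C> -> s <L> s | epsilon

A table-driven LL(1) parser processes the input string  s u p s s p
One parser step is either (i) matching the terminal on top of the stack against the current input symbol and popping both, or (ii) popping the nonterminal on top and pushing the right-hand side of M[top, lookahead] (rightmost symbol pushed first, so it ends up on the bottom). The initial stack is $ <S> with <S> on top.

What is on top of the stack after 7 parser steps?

step 1: stack=$ <S>  input=s u p s s p $  — expand <S> -> <C> p
step 2: stack=$ p <C>  input=s u p s s p $  — expand <C> -> s <L> s
step 3: stack=$ p s <L> s  input=s u p s s p $  — match s
step 4: stack=$ p s <L>  input=u p s s p $  — expand <L> -> <B> <S> s
step 5: stack=$ p s s <S> <B>  input=u p s s p $  — expand <B> -> u
step 6: stack=$ p s s <S> u  input=u p s s p $  — match u
step 7: stack=$ p s s <S>  input=p s s p $  — expand <S> -> <C> p
Stack after step 7: $ p s s p <C> (top = <C>).

<C>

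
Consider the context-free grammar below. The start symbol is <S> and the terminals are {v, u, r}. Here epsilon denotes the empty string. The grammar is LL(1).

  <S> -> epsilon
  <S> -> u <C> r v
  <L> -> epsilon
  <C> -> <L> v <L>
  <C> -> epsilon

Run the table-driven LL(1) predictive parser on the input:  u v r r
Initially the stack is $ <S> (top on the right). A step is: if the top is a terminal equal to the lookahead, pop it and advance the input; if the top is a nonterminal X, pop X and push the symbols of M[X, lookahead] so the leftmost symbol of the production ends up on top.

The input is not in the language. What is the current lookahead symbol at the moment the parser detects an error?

r

     Stack            Input      Action
  1  $ <S>            u v r r $  expand <S> -> u <C> r v
  2  $ v r <C> u      u v r r $  match u
  3  $ v r <C>        v r r $    expand <C> -> <L> v <L>
  4  $ v r <L> v <L>  v r r $    expand <L> -> epsilon
  5  $ v r <L> v      v r r $    match v
  6  $ v r <L>        r r $      expand <L> -> epsilon
  7  $ v r            r r $      match r
  8  $ v              r $        error: top is terminal v but lookahead is r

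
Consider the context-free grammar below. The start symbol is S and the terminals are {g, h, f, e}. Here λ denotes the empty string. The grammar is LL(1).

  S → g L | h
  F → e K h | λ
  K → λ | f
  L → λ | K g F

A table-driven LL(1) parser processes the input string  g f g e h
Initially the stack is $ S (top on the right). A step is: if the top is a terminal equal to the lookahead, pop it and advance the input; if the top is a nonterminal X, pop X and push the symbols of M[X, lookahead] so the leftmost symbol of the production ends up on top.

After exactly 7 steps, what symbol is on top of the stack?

e

     Stack    Input        Action
  1  $ S      g f g e h $  expand S → g L
  2  $ L g    g f g e h $  match g
  3  $ L      f g e h $    expand L → K g F
  4  $ F g K  f g e h $    expand K → f
  5  $ F g f  f g e h $    match f
  6  $ F g    g e h $      match g
  7  $ F      e h $        expand F → e K h
Stack after step 7: $ h K e (top = e).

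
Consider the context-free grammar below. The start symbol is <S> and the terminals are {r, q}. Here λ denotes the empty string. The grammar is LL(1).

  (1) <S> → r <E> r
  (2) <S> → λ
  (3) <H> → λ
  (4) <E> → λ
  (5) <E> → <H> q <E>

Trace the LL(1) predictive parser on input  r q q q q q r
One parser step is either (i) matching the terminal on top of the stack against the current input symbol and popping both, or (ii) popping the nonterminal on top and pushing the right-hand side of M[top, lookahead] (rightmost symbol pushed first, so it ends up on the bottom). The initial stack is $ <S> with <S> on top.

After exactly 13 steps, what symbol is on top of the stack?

q

step 1: stack=$ <S>  input=r q q q q q r $  — expand <S> → r <E> r
step 2: stack=$ r <E> r  input=r q q q q q r $  — match r
step 3: stack=$ r <E>  input=q q q q q r $  — expand <E> → <H> q <E>
step 4: stack=$ r <E> q <H>  input=q q q q q r $  — expand <H> → λ
step 5: stack=$ r <E> q  input=q q q q q r $  — match q
step 6: stack=$ r <E>  input=q q q q r $  — expand <E> → <H> q <E>
step 7: stack=$ r <E> q <H>  input=q q q q r $  — expand <H> → λ
step 8: stack=$ r <E> q  input=q q q q r $  — match q
step 9: stack=$ r <E>  input=q q q r $  — expand <E> → <H> q <E>
step 10: stack=$ r <E> q <H>  input=q q q r $  — expand <H> → λ
step 11: stack=$ r <E> q  input=q q q r $  — match q
step 12: stack=$ r <E>  input=q q r $  — expand <E> → <H> q <E>
step 13: stack=$ r <E> q <H>  input=q q r $  — expand <H> → λ
Stack after step 13: $ r <E> q (top = q).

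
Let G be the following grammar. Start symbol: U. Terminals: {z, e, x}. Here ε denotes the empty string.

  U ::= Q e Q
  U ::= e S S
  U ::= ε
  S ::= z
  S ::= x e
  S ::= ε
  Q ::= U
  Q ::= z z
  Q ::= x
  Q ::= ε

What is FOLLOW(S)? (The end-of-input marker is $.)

FIRST(S) = {ε, x, z}
FIRST(U) = {ε, e, x, z}  (via Q e Q)
FIRST(Q) = {ε, e, x, z}  (via U)
FOLLOW(U) includes $ since U is the start symbol.
FOLLOW(U): in Q::=U, the suffix after U is empty, so FOLLOW(U) ⊇ FOLLOW(Q) = {$, e}. Thus FOLLOW(U) = {$, e}.
FOLLOW(S): in U::=e S S (occurrence 1), S is followed by S with FIRST {ε, x, z}; in U::=e S S (occurrence 1), the suffix after S is nullable, so FOLLOW(S) ⊇ FOLLOW(U) = {$, e}; in U::=e S S (occurrence 2), the suffix after S is empty, so FOLLOW(S) ⊇ FOLLOW(U) = {$, e}. Thus FOLLOW(S) = {$, e, x, z}.
FOLLOW(Q): in U::=Q e Q (occurrence 1), Q is followed by e Q with FIRST {e}; in U::=Q e Q (occurrence 2), the suffix after Q is empty, so FOLLOW(Q) ⊇ FOLLOW(U) = {$, e}. Thus FOLLOW(Q) = {$, e}.

{$, e, x, z}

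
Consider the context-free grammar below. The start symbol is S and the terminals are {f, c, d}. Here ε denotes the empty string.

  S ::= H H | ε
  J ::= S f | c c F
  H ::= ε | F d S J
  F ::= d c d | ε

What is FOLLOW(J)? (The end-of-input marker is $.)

{$, c, d, f}

FIRST(F): from F::=d c d we get {d}; from F::=ε we get {ε}. So FIRST(F) = {ε, d}.
FIRST(H): from H::=ε we get {ε}; from H::=F d S J we get {d}. So FIRST(H) = {ε, d}.
FIRST(S): from S::=H H we get {ε, d}; from S::=ε we get {ε}. So FIRST(S) = {ε, d}.
FIRST(J): from J::=S f we get {d, f}; from J::=c c F we get {c}. So FIRST(J) = {c, d, f}.
FOLLOW(S) includes $ since S is the start symbol.
FOLLOW(S): in J::=S f, S is followed by f with FIRST {f}; in H::=F d S J, S is followed by J with FIRST {c, d, f}. Thus FOLLOW(S) = {$, c, d, f}.
FOLLOW(H): in S::=H H (occurrence 1), H is followed by H with FIRST {ε, d}; in S::=H H (occurrence 1), the suffix after H is nullable, so FOLLOW(H) ⊇ FOLLOW(S) = {$, c, d, f}; in S::=H H (occurrence 2), the suffix after H is empty, so FOLLOW(H) ⊇ FOLLOW(S) = {$, c, d, f}. Thus FOLLOW(H) = {$, c, d, f}.
FOLLOW(J): in H::=F d S J, the suffix after J is empty, so FOLLOW(J) ⊇ FOLLOW(H) = {$, c, d, f}. Thus FOLLOW(J) = {$, c, d, f}.
FOLLOW(F): in J::=c c F, the suffix after F is empty, so FOLLOW(F) ⊇ FOLLOW(J) = {$, c, d, f}; in H::=F d S J, F is followed by d S J with FIRST {d}. Thus FOLLOW(F) = {$, c, d, f}.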